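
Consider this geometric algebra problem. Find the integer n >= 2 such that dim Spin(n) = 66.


dim Spin(n) = dim so(n) = n(n-1)/2.
Solve n(n-1)/2 = 66, i.e. n^2 - n - 132 = 0.
Discriminant = 1 + 8*66 = 529
n = (1 + sqrt(529))/2 = (1 + 23)/2 = 12


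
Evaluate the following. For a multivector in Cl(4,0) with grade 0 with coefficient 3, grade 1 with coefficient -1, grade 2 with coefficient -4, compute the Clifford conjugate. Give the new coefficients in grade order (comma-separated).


Clifford conjugate sign for grade k: (-1)^(k(k+1)/2)
Grade 0: (-1)^(0*1/2) = (-1)^0 = 1, coeff 3 -> 3
Grade 1: (-1)^(1*2/2) = (-1)^1 = -1, coeff -1 -> 1
Grade 2: (-1)^(2*3/2) = (-1)^3 = -1, coeff -4 -> 4
Conjugated coefficients: 3, 1, 4


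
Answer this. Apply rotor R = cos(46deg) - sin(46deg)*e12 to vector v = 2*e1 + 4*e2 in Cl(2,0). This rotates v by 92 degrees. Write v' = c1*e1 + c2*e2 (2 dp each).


Rotor R = cos(46deg) - sin(46deg)*e12
Rotation angle theta = 2 * 46 = 92 degrees
v' = R*v*~R rotates v by theta.
cos(92deg) = -0.0349, sin(92deg) = 0.9994
v'_1 = 2*cos(92deg) - 4*sin(92deg)
= 2*(-0.0349) - 4*0.9994
= -4.07
v'_2 = 2*sin(92deg) + 4*cos(92deg)
= 2*0.9994 + 4*(-0.0349)
= 1.86
v' = -4.07*e1 + 1.86*e2


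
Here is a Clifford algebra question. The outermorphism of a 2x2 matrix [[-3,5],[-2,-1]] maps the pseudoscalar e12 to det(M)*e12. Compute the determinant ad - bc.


The outermorphism of a linear map f sends e1^e2 to f(e1)^f(e2).
f(e1) = -3*e1 - 2*e2
f(e2) = 5*e1 - 1*e2
f(e1) ^ f(e2) = (-3*e1 - 2*e2) ^ (5*e1 - 1*e2)
= (-3)*(-1)*e12 + (-2)*5*e21
= (3 - (-10))*e12
= 13*e12
Coefficient = 13


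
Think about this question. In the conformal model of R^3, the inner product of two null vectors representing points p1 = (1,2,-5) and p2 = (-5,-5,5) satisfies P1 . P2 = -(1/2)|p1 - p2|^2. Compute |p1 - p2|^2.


p1 - p2 = (6, 7, -10)
|p1 - p2|^2 = 6^2 + 7^2 + (-10)^2
= 36 + 49 + 100
= 185


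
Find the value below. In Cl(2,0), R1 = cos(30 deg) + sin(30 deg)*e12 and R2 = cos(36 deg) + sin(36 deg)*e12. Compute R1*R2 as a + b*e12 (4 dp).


Same-plane rotors commute and their half-angles add:
R1*R2 = cos(a1 + a2) + sin(a1 + a2)*e12.
a1 + a2 = 30 + 36 = 66 deg
cos(66 deg) = 0.4067
sin(66 deg) = 0.9135
R1*R2 = 0.4067 + 0.9135*e12


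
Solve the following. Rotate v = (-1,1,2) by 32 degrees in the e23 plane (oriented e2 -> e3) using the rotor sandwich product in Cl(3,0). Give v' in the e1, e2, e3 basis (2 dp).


Rotor R = cos(16deg) - sin(16deg)*e23
Rotation angle theta = 2 * 16 = 32 degrees in the e23 plane (e2 -> e3).
The component perpendicular to the plane (e1) is invariant: v'_1 = v1 = -1.00
cos(32deg) = 0.8480, sin(32deg) = 0.5299
v'_2 = v2*cos(theta) - v3*sin(theta) = 1*0.8480 - 2*0.5299 = -0.21
v'_3 = v2*sin(theta) + v3*cos(theta) = 1*0.5299 + 2*0.8480 = 2.23
v' = -1.00*e1 - 0.21*e2 + 2.23*e3


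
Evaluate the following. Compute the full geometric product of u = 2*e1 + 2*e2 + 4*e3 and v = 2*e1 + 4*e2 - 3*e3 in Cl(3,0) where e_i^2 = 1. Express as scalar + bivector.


In Cl(3,0): e_i^2 = 1, e_ie_j = -e_je_i for i != j.
Scalar part = u . v = 2*2 + 2*4 + 4*(-3)
= 4 + 8 + (-12) = 0
e12 coeff = 2*4 - 2*2 = 8 - 4 = 4
e13 coeff = 2*(-3) - 4*2 = -6 - 8 = -14
e23 coeff = 2*(-3) - 4*4 = -6 - 16 = -22
uv = 0 + 4*e12 - 14*e13 - 22*e23


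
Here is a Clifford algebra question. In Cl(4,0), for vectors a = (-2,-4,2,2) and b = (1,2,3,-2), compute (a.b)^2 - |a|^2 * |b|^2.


a . b = (-2)*1 + (-4)*2 + 2*3 + 2*(-2)
= -2 + (-8) + 6 + (-4) = -8
|a|^2 = (-2)^2 + (-4)^2 + 2^2 + 2^2 = 28
|b|^2 = 1^2 + 2^2 + 3^2 + (-2)^2 = 18
(a.b)^2 = (-8)^2 = 64
|a|^2 * |b|^2 = 28 * 18 = 504
Result = 64 - 504 = -440


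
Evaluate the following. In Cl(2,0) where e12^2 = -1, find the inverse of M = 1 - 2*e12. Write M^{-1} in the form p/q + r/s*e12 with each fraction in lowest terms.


M = 1 - 2*e12, where e12^2 = -1.
Since M commutes with its reverse ~M = a - b*e12, M * ~M = a^2 - b^2*e12^2 = a^2 + b^2.
So M^{-1} = ~M / (a^2 + b^2) = (a - b*e12)/(a^2 + b^2).
a^2 + b^2 = 1 + 4 = 5
Scalar part = 1/5 = 1/5
Bivector coeff = 2/5 = 2/5
M^{-1} = 1/5 + 2/5*e12


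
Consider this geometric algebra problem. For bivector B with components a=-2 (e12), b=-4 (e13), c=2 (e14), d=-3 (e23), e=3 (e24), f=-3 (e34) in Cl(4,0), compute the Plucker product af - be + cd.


Plucker relation: af - be + cd
a*f = (-2)*(-3) = 6
b*e = (-4)*3 = -12
c*d = 2*(-3) = -6
af - be + cd = 6 - (-12) + (-6)
= 12


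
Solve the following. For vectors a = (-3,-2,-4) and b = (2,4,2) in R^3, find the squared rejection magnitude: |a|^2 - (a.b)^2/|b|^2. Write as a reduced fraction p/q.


|a|^2 = (-3)^2 + (-2)^2 + (-4)^2 = 29
|b|^2 = 2^2 + 4^2 + 2^2 = 24
a . b = (-3)*2 + (-2)*4 + (-4)*2 = -22
(a.b)^2 = (-22)^2 = 484
|rej|^2 = 29 - 484/24
= (696 - 484)/24
= 212/24
In lowest terms: 53/6


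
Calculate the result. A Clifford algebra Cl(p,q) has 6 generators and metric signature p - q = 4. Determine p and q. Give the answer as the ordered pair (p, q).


We need p + q = 6 and p - q = 4.
Adding: 2p = 6 + 4 = 10, so p = 5.
Then q = 6 - 5 = 1.
(p, q) = (5, 1)


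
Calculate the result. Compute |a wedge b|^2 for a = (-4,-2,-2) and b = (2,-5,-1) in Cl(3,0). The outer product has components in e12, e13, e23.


a wedge b = (a1*b2 - a2*b1)*e12 + (a1*b3 - a3*b1)*e13 + (a2*b3 - a3*b2)*e23
e12 coeff: (-4)*(-5) - (-2)*2 = 20 - (-4) = 24
e13 coeff: (-4)*(-1) - (-2)*2 = 4 - (-4) = 8
e23 coeff: (-2)*(-1) - (-2)*(-5) = 2 - 10 = -8
|a wedge b|^2 = 24^2 + 8^2 + (-8)^2
= 576 + 64 + 64
= 704


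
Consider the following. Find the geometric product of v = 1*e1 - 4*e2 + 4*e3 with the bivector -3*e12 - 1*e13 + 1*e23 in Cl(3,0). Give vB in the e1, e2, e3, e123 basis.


vB has grade-1 (vector) and grade-3 (trivector) parts: vB = (v _| B) + (v ^ B).
Vector part <vB>_1:
  e1: -v2*b12 - v3*b13 = -(-4)*(-3) - (4)*(-1) = -8
  e2: v1*b12 - v3*b23 = (1)*(-3) - (4)*(1) = -7
  e3: v1*b13 + v2*b23 = (1)*(-1) + (-4)*(1) = -5
Trivector part <vB>_3:
  e123: v1*b23 - v2*b13 + v3*b12 = (1)*(1) - (-4)*(-1) + (4)*(-3) = -15
vB = -8*e1 - 7*e2 - 5*e3 - 15*e123


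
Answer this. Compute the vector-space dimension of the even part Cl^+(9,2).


Even subalgebra dimension = 2^(n-1)
n = 9 + 2 = 11
2^(11 - 1) = 2^10 = 1024
Verification: sum of C(11,k) for even k = 1 + 55 + 330 + 462 + 165 + 11 = 1024
Result = 1024


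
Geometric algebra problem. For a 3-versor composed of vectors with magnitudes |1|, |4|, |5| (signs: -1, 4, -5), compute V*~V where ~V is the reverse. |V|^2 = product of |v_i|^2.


Each vector v_i has |v_i|^2 = s_i^2
Squared scales: (-1)^2 = 1, 4^2 = 16, (-5)^2 = 25
|V|^2 = 1 * 16 * 25
= 400


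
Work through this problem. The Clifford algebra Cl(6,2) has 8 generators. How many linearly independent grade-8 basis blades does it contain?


Number of grade-k basis blades in Cl(p,q) with n = p + q is C(n, k).
n = 6 + 2 = 8
C(8, 8) = 8! / (8! * 0!)
= 40320 / (40320 * 1)
= 1


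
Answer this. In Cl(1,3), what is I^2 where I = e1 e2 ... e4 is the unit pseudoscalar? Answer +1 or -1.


The pseudoscalar I = e1...e_n (product of all n generators) of Cl(p,q) satisfies I^2 = (-1)^(q + n(n-1)/2).
p = 1, q = 3, n = p + q = 4
n(n-1)/2 = 4 * 3 / 2 = 6
Exponent = q + n(n-1)/2 = 3 + 6 = 9
I^2 = (-1)^9 = -1


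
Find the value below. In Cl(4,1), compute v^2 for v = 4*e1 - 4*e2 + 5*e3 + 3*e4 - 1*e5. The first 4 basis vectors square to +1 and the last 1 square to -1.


v^2 = sum of c_i^2 * e_i^2
Positive signature terms (e_i^2 = +1): 4^2 + (-4)^2 + 5^2 + 3^2 = 66
Negative signature terms (e_j^2 = -1): (-1)^2 = 1
v^2 = 66 - 1 = 65


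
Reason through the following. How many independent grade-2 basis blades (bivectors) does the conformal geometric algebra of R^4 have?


The conformal model of R^4 uses Cl(5,1) with m = 4 + 2 = 6 generators.
Number of grade-2 blades = C(m, 2) = C(6, 2)
= 6*5/2 = 15


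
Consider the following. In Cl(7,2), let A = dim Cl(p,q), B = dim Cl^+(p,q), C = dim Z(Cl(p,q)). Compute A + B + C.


n = 7 + 2 = 9
Total dim = 2^9 = 512
Even subalgebra dim = 2^8 = 256
n is odd, so center dim = 2
Sum = 512 + 256 + 2 = 770


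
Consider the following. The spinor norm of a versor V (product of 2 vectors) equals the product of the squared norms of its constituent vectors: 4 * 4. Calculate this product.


Spinor norm N(V) = |v1|^2 * |v2|^2 * ... * |v2|^2
= 4 * 4
Running product: 4, 16
N(V) = 16


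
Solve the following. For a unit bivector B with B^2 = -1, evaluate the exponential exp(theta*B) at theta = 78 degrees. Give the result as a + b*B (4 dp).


For a unit bivector B with B^2 = -1, the exponential series gives
e^(theta*B) = cos(theta) + sin(theta)*B (the GA analogue of Euler's formula).
theta = 78 degrees = 1.361357 rad
cos(78 deg) = 0.2079
sin(78 deg) = 0.9781
exp(theta*B) = 0.2079 + 0.9781*B


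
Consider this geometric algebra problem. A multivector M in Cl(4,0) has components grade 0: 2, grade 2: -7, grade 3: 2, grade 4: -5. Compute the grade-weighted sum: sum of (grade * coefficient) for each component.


Grade-weighted sum = sum of grade_k * coefficient_k
0*2 = 0
2*(-7) = -14
3*2 = 6
4*(-5) = -20
Total = 0 + (-14) + 6 + (-20) = -28


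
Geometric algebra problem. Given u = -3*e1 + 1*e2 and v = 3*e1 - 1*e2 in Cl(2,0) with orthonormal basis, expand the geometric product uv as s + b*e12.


Expand: (-3*e1 + 1*e2)(3*e1 - 1*e2)
= (-3)*3*e1e1 + (-3)*(-1)*e1e2 + 1*3*e2e1 + 1*(-1)*e2e2
Using e1^2 = e2^2 = 1, e2e1 = -e1e2:
Scalar part s = (-3)*3 + 1*(-1) = -9 + (-1) = -10
Bivector part b = (-3)*(-1) - 1*3 = 3 - 3 = 0
uv = -10 + 0*e12


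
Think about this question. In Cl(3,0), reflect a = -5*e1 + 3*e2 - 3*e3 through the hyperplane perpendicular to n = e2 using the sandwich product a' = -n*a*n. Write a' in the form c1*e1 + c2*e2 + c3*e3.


Reflection formula: a' = -n*a*n, with n = e2 (unit vector, n^2 = 1).
For reflection through hyperplane perp to e2:
The component along e2 flips sign, others stay.
a = (-5, 3, -3)
a' = (-5, -3, -3)
a' = -5*e1 - 3*e2 - 3*e3


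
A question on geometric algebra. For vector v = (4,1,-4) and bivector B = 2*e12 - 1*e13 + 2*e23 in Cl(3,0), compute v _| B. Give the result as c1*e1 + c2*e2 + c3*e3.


Left contraction v _| B = <vB>_1 (grade-1 part of the geometric product vB).
Using e1_|e12 = e2, e2_|e12 = -e1, e1_|e13 = e3, e3_|e13 = -e1, e2_|e23 = e3, e3_|e23 = -e2:
e1 coeff: -v2*b12 - v3*b13 = -(1)*(2) - (-4)*(-1) = -6
e2 coeff: v1*b12 - v3*b23 = (4)*(2) - (-4)*(2) = 16
e3 coeff: v1*b13 + v2*b23 = (4)*(-1) + (1)*(2) = -2
v _| B = -6*e1 + 16*e2 - 2*e3


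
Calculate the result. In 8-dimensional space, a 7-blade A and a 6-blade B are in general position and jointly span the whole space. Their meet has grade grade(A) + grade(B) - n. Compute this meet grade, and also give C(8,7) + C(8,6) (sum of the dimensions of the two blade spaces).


Meet grade = grade(A) + grade(B) - n
= 7 + 6 - 8 = 5
C(8,7) = 8
C(8,6) = 28
dim_A + dim_B = 8 + 28 = 36


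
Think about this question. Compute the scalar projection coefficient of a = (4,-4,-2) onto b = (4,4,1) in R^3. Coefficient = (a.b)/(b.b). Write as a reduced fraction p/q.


Projection coefficient = (a . b) / (b . b)
a . b = 4*4 + (-4)*4 + (-2)*1
= 16 + (-16) + (-2) = -2
b . b = 4^2 + 4^2 + 1^2
= 16 + 16 + 1 = 33
Coefficient = -2/33
In lowest terms: -2/33


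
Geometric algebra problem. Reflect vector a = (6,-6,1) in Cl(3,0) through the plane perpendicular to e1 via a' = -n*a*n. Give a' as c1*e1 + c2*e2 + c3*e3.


Reflection formula: a' = -n*a*n, with n = e1 (unit vector, n^2 = 1).
For reflection through hyperplane perp to e1:
The component along e1 flips sign, others stay.
a = (6, -6, 1)
a' = (-6, -6, 1)
a' = -6*e1 - 6*e2 + 1*e3


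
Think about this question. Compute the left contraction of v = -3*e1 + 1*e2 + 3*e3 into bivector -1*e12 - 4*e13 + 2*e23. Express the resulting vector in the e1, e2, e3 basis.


Left contraction v _| B = <vB>_1 (grade-1 part of the geometric product vB).
Using e1_|e12 = e2, e2_|e12 = -e1, e1_|e13 = e3, e3_|e13 = -e1, e2_|e23 = e3, e3_|e23 = -e2:
e1 coeff: -v2*b12 - v3*b13 = -(1)*(-1) - (3)*(-4) = 13
e2 coeff: v1*b12 - v3*b23 = (-3)*(-1) - (3)*(2) = -3
e3 coeff: v1*b13 + v2*b23 = (-3)*(-4) + (1)*(2) = 14
v _| B = 13*e1 - 3*e2 + 14*e3


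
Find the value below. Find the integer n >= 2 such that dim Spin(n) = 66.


dim Spin(n) = dim so(n) = n(n-1)/2.
Solve n(n-1)/2 = 66, i.e. n^2 - n - 132 = 0.
Discriminant = 1 + 8*66 = 529
n = (1 + sqrt(529))/2 = (1 + 23)/2 = 12


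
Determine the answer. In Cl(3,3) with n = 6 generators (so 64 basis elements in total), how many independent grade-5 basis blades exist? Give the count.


Number of grade-k basis blades in Cl(p,q) with n = p + q is C(n, k).
n = 3 + 3 = 6
C(6, 5) = 6! / (5! * 1!)
= 720 / (120 * 1)
= 6


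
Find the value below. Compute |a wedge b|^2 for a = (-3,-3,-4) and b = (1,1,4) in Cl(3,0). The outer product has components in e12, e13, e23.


a wedge b = (a1*b2 - a2*b1)*e12 + (a1*b3 - a3*b1)*e13 + (a2*b3 - a3*b2)*e23
e12 coeff: (-3)*1 - (-3)*1 = -3 - (-3) = 0
e13 coeff: (-3)*4 - (-4)*1 = -12 - (-4) = -8
e23 coeff: (-3)*4 - (-4)*1 = -12 - (-4) = -8
|a wedge b|^2 = 0^2 + (-8)^2 + (-8)^2
= 0 + 64 + 64
= 128


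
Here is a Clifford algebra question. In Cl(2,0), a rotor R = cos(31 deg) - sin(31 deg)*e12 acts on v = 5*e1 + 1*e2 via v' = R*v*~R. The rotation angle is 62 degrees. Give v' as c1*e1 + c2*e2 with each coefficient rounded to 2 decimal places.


Rotor R = cos(31deg) - sin(31deg)*e12
Rotation angle theta = 2 * 31 = 62 degrees
v' = R*v*~R rotates v by theta.
cos(62deg) = 0.4695, sin(62deg) = 0.8829
v'_1 = 5*cos(62deg) - 1*sin(62deg)
= 5*0.4695 - 1*0.8829
= 1.46
v'_2 = 5*sin(62deg) + 1*cos(62deg)
= 5*0.8829 + 1*0.4695
= 4.88
v' = 1.46*e1 + 4.88*e2


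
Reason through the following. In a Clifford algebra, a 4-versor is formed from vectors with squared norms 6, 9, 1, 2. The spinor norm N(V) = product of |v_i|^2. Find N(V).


Spinor norm N(V) = |v1|^2 * |v2|^2 * ... * |v4|^2
= 6 * 9 * 1 * 2
Running product: 6, 54, 54, 108
N(V) = 108


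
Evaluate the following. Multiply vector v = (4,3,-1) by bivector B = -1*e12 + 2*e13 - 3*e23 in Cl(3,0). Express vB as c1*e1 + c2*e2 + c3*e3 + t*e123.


vB has grade-1 (vector) and grade-3 (trivector) parts: vB = (v _| B) + (v ^ B).
Vector part <vB>_1:
  e1: -v2*b12 - v3*b13 = -(3)*(-1) - (-1)*(2) = 5
  e2: v1*b12 - v3*b23 = (4)*(-1) - (-1)*(-3) = -7
  e3: v1*b13 + v2*b23 = (4)*(2) + (3)*(-3) = -1
Trivector part <vB>_3:
  e123: v1*b23 - v2*b13 + v3*b12 = (4)*(-3) - (3)*(2) + (-1)*(-1) = -17
vB = 5*e1 - 7*e2 - 1*e3 - 17*e123


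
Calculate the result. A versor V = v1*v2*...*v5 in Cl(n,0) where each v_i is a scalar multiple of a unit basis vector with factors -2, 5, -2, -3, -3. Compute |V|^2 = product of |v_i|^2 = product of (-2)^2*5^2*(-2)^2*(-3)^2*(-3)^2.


Each vector v_i has |v_i|^2 = s_i^2
Squared scales: (-2)^2 = 4, 5^2 = 25, (-2)^2 = 4, (-3)^2 = 9, (-3)^2 = 9
|V|^2 = 4 * 25 * 4 * 9 * 9
= 32400


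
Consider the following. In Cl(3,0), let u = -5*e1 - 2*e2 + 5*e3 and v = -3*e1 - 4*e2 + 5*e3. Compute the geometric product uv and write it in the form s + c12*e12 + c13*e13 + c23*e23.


In Cl(3,0): e_i^2 = 1, e_ie_j = -e_je_i for i != j.
Scalar part = u . v = (-5)*(-3) + (-2)*(-4) + 5*5
= 15 + 8 + 25 = 48
e12 coeff = (-5)*(-4) - (-2)*(-3) = 20 - 6 = 14
e13 coeff = (-5)*5 - 5*(-3) = -25 - (-15) = -10
e23 coeff = (-2)*5 - 5*(-4) = -10 - (-20) = 10
uv = 48 + 14*e12 - 10*e13 + 10*e23


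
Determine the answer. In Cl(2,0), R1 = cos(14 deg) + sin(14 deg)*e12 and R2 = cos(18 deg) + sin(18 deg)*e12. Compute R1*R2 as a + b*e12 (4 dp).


Same-plane rotors commute and their half-angles add:
R1*R2 = cos(a1 + a2) + sin(a1 + a2)*e12.
a1 + a2 = 14 + 18 = 32 deg
cos(32 deg) = 0.8480
sin(32 deg) = 0.5299
R1*R2 = 0.8480 + 0.5299*e12


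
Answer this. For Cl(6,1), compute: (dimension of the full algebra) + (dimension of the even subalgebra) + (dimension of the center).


n = 6 + 1 = 7
Total dim = 2^7 = 128
Even subalgebra dim = 2^6 = 64
n is odd, so center dim = 2
Sum = 128 + 64 + 2 = 194


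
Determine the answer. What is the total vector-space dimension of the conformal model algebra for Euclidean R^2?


The conformal model of R^2 uses Cl(3,1): the 2 Euclidean generators plus two extra orthogonal generators e+ (e+^2 = +1) and e- (e-^2 = -1), from which the null vectors e0, einf are built.
Number of generators m = 2 + 2 = 4.
dim Cl(p,q) = 2^m = 2^4 = 16


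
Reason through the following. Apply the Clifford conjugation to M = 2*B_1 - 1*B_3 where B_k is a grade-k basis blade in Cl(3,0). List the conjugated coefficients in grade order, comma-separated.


Clifford conjugate sign for grade k: (-1)^(k(k+1)/2)
Grade 1: (-1)^(1*2/2) = (-1)^1 = -1, coeff 2 -> -2
Grade 3: (-1)^(3*4/2) = (-1)^6 = 1, coeff -1 -> -1
Conjugated coefficients: -2, -1


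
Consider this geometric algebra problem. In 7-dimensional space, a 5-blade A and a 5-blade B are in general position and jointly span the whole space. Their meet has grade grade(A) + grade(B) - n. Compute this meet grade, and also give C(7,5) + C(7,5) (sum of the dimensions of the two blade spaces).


Meet grade = grade(A) + grade(B) - n
= 5 + 5 - 7 = 3
C(7,5) = 21
C(7,5) = 21
dim_A + dim_B = 21 + 21 = 42


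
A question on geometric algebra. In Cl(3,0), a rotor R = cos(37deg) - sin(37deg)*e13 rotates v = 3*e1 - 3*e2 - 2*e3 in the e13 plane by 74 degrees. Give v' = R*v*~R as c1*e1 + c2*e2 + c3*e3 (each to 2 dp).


Rotor R = cos(37deg) - sin(37deg)*e13
Rotation angle theta = 2 * 37 = 74 degrees in the e13 plane (e1 -> e3).
The component perpendicular to the plane (e2) is invariant: v'_2 = v2 = -3.00
cos(74deg) = 0.2756, sin(74deg) = 0.9613
v'_1 = v1*cos(theta) - v3*sin(theta) = 3*0.2756 - (-2)*0.9613 = 2.75
v'_3 = v1*sin(theta) + v3*cos(theta) = 3*0.9613 + (-2)*0.2756 = 2.33
v' = 2.75*e1 - 3.00*e2 + 2.33*e3


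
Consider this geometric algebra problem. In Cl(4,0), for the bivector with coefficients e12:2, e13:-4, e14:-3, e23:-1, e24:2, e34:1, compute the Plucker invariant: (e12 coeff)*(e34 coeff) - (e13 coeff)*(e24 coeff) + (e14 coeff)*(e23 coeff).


Plucker relation: af - be + cd
a*f = 2*1 = 2
b*e = (-4)*2 = -8
c*d = (-3)*(-1) = 3
af - be + cd = 2 - (-8) + 3
= 13


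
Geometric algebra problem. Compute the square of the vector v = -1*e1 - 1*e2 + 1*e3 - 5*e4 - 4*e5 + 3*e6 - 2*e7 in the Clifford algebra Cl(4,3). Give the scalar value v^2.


v^2 = sum of c_i^2 * e_i^2
Positive signature terms (e_i^2 = +1): (-1)^2 + (-1)^2 + 1^2 + (-5)^2 = 28
Negative signature terms (e_j^2 = -1): (-4)^2 + 3^2 + (-2)^2 = 29
v^2 = 28 - 29 = -1


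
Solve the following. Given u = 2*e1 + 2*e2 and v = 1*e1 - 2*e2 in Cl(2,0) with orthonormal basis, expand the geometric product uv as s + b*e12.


Expand: (2*e1 + 2*e2)(1*e1 - 2*e2)
= 2*1*e1e1 + 2*(-2)*e1e2 + 2*1*e2e1 + 2*(-2)*e2e2
Using e1^2 = e2^2 = 1, e2e1 = -e1e2:
Scalar part s = 2*1 + 2*(-2) = 2 + (-4) = -2
Bivector part b = 2*(-2) - 2*1 = -4 - 2 = -6
uv = -2 - 6*e12


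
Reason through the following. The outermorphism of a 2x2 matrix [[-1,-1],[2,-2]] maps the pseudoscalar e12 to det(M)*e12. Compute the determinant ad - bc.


The outermorphism of a linear map f sends e1^e2 to f(e1)^f(e2).
f(e1) = -1*e1 + 2*e2
f(e2) = -1*e1 - 2*e2
f(e1) ^ f(e2) = (-1*e1 + 2*e2) ^ (-1*e1 - 2*e2)
= (-1)*(-2)*e12 + 2*(-1)*e21
= (2 - (-2))*e12
= 4*e12
Coefficient = 4


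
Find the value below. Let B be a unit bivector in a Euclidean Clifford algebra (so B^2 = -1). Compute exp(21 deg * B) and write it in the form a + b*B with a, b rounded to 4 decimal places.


For a unit bivector B with B^2 = -1, the exponential series gives
e^(theta*B) = cos(theta) + sin(theta)*B (the GA analogue of Euler's formula).
theta = 21 degrees = 0.366519 rad
cos(21 deg) = 0.9336
sin(21 deg) = 0.3584
exp(theta*B) = 0.9336 + 0.3584*B


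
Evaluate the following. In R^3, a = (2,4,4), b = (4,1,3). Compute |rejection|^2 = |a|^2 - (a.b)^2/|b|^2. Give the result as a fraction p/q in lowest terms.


|a|^2 = 2^2 + 4^2 + 4^2 = 36
|b|^2 = 4^2 + 1^2 + 3^2 = 26
a . b = 2*4 + 4*1 + 4*3 = 24
(a.b)^2 = 24^2 = 576
|rej|^2 = 36 - 576/26
= (936 - 576)/26
= 360/26
In lowest terms: 180/13


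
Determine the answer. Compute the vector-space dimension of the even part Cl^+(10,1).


Even subalgebra dimension = 2^(n-1)
n = 10 + 1 = 11
2^(11 - 1) = 2^10 = 1024
Verification: sum of C(11,k) for even k = 1 + 55 + 330 + 462 + 165 + 11 = 1024
Result = 1024


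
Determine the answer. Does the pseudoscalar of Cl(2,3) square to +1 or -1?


The pseudoscalar I = e1...e_n (product of all n generators) of Cl(p,q) satisfies I^2 = (-1)^(q + n(n-1)/2).
p = 2, q = 3, n = p + q = 5
n(n-1)/2 = 5 * 4 / 2 = 10
Exponent = q + n(n-1)/2 = 3 + 10 = 13
I^2 = (-1)^13 = -1


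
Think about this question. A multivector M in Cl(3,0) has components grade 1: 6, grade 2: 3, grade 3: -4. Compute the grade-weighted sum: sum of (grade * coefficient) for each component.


Grade-weighted sum = sum of grade_k * coefficient_k
1*6 = 6
2*3 = 6
3*(-4) = -12
Total = 6 + 6 + (-12) = 0


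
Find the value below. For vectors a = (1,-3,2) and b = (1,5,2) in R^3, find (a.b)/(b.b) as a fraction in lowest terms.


Projection coefficient = (a . b) / (b . b)
a . b = 1*1 + (-3)*5 + 2*2
= 1 + (-15) + 4 = -10
b . b = 1^2 + 5^2 + 2^2
= 1 + 25 + 4 = 30
Coefficient = -10/30
In lowest terms: -1/3


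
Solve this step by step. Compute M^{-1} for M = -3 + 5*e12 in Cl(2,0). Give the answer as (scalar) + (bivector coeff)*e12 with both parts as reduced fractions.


M = -3 + 5*e12, where e12^2 = -1.
Since M commutes with its reverse ~M = a - b*e12, M * ~M = a^2 - b^2*e12^2 = a^2 + b^2.
So M^{-1} = ~M / (a^2 + b^2) = (a - b*e12)/(a^2 + b^2).
a^2 + b^2 = 9 + 25 = 34
Scalar part = -3/34 = -3/34
Bivector coeff = -5/34 = -5/34
M^{-1} = -3/34 - 5/34*e12


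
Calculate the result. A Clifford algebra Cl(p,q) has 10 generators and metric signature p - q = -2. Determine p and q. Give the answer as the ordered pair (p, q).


We need p + q = 10 and p - q = -2.
Adding: 2p = 10 + (-2) = 8, so p = 4.
Then q = 10 - 4 = 6.
(p, q) = (4, 6)


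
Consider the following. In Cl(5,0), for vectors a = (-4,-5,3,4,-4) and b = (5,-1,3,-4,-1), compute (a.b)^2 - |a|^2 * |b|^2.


a . b = (-4)*5 + (-5)*(-1) + 3*3 + 4*(-4) + (-4)*(-1)
= -20 + 5 + 9 + (-16) + 4 = -18
|a|^2 = (-4)^2 + (-5)^2 + 3^2 + 4^2 + (-4)^2 = 82
|b|^2 = 5^2 + (-1)^2 + 3^2 + (-4)^2 + (-1)^2 = 52
(a.b)^2 = (-18)^2 = 324
|a|^2 * |b|^2 = 82 * 52 = 4264
Result = 324 - 4264 = -3940


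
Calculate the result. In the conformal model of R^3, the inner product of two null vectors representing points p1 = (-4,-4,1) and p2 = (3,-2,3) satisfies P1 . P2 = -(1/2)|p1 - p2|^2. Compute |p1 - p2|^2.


p1 - p2 = (-7, -2, -2)
|p1 - p2|^2 = (-7)^2 + (-2)^2 + (-2)^2
= 49 + 4 + 4
= 57


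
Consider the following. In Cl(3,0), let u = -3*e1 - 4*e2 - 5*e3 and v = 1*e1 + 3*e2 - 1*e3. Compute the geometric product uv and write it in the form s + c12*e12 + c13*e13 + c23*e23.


In Cl(3,0): e_i^2 = 1, e_ie_j = -e_je_i for i != j.
Scalar part = u . v = (-3)*1 + (-4)*3 + (-5)*(-1)
= -3 + (-12) + 5 = -10
e12 coeff = (-3)*3 - (-4)*1 = -9 - (-4) = -5
e13 coeff = (-3)*(-1) - (-5)*1 = 3 - (-5) = 8
e23 coeff = (-4)*(-1) - (-5)*3 = 4 - (-15) = 19
uv = -10 - 5*e12 + 8*e13 + 19*e23


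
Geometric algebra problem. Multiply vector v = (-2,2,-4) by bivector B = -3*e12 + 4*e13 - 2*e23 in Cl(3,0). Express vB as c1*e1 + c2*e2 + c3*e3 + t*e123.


vB has grade-1 (vector) and grade-3 (trivector) parts: vB = (v _| B) + (v ^ B).
Vector part <vB>_1:
  e1: -v2*b12 - v3*b13 = -(2)*(-3) - (-4)*(4) = 22
  e2: v1*b12 - v3*b23 = (-2)*(-3) - (-4)*(-2) = -2
  e3: v1*b13 + v2*b23 = (-2)*(4) + (2)*(-2) = -12
Trivector part <vB>_3:
  e123: v1*b23 - v2*b13 + v3*b12 = (-2)*(-2) - (2)*(4) + (-4)*(-3) = 8
vB = 22*e1 - 2*e2 - 12*e3 + 8*e123


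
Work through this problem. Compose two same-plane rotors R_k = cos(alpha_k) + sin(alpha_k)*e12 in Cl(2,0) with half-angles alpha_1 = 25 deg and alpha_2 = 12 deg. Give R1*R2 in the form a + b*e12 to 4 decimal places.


Same-plane rotors commute and their half-angles add:
R1*R2 = cos(a1 + a2) + sin(a1 + a2)*e12.
a1 + a2 = 25 + 12 = 37 deg
cos(37 deg) = 0.7986
sin(37 deg) = 0.6018
R1*R2 = 0.7986 + 0.6018*e12


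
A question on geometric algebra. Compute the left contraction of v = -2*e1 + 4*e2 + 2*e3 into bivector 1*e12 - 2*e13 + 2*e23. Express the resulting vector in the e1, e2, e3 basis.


Left contraction v _| B = <vB>_1 (grade-1 part of the geometric product vB).
Using e1_|e12 = e2, e2_|e12 = -e1, e1_|e13 = e3, e3_|e13 = -e1, e2_|e23 = e3, e3_|e23 = -e2:
e1 coeff: -v2*b12 - v3*b13 = -(4)*(1) - (2)*(-2) = 0
e2 coeff: v1*b12 - v3*b23 = (-2)*(1) - (2)*(2) = -6
e3 coeff: v1*b13 + v2*b23 = (-2)*(-2) + (4)*(2) = 12
v _| B = 0*e1 - 6*e2 + 12*e3


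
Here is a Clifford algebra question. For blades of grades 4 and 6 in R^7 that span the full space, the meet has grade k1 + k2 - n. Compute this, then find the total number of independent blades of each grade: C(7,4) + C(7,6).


Meet grade = grade(A) + grade(B) - n
= 4 + 6 - 7 = 3
C(7,4) = 35
C(7,6) = 7
dim_A + dim_B = 35 + 7 = 42


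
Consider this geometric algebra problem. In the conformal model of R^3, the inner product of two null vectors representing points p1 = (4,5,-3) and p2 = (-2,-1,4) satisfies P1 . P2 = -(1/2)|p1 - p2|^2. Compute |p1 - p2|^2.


p1 - p2 = (6, 6, -7)
|p1 - p2|^2 = 6^2 + 6^2 + (-7)^2
= 36 + 36 + 49
= 121


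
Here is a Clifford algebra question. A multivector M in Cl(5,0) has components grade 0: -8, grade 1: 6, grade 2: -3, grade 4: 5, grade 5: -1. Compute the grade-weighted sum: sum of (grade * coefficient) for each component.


Grade-weighted sum = sum of grade_k * coefficient_k
0*(-8) = 0
1*6 = 6
2*(-3) = -6
4*5 = 20
5*(-1) = -5
Total = 0 + 6 + (-6) + 20 + (-5) = 15


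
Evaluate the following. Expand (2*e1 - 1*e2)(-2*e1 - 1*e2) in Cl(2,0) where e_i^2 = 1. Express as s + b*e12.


Expand: (2*e1 - 1*e2)(-2*e1 - 1*e2)
= 2*(-2)*e1e1 + 2*(-1)*e1e2 + (-1)*(-2)*e2e1 + (-1)*(-1)*e2e2
Using e1^2 = e2^2 = 1, e2e1 = -e1e2:
Scalar part s = 2*(-2) + (-1)*(-1) = -4 + 1 = -3
Bivector part b = 2*(-1) - (-1)*(-2) = -2 - 2 = -4
uv = -3 - 4*e12


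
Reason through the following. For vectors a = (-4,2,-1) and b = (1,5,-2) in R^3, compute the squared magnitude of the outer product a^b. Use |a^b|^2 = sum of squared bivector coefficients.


a wedge b = (a1*b2 - a2*b1)*e12 + (a1*b3 - a3*b1)*e13 + (a2*b3 - a3*b2)*e23
e12 coeff: (-4)*5 - 2*1 = -20 - 2 = -22
e13 coeff: (-4)*(-2) - (-1)*1 = 8 - (-1) = 9
e23 coeff: 2*(-2) - (-1)*5 = -4 - (-5) = 1
|a wedge b|^2 = (-22)^2 + 9^2 + 1^2
= 484 + 81 + 1
= 566


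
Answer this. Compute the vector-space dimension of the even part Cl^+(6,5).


Even subalgebra dimension = 2^(n-1)
n = 6 + 5 = 11
2^(11 - 1) = 2^10 = 1024
Verification: sum of C(11,k) for even k = 1 + 55 + 330 + 462 + 165 + 11 = 1024
Result = 1024


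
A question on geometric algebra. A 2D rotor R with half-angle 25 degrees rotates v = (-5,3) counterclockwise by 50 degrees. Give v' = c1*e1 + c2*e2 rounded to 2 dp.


Rotor R = cos(25deg) - sin(25deg)*e12
Rotation angle theta = 2 * 25 = 50 degrees
v' = R*v*~R rotates v by theta.
cos(50deg) = 0.6428, sin(50deg) = 0.7660
v'_1 = -5*cos(50deg) - 3*sin(50deg)
= -5*0.6428 - 3*0.7660
= -5.51
v'_2 = -5*sin(50deg) + 3*cos(50deg)
= -5*0.7660 + 3*0.6428
= -1.90
v' = -5.51*e1 - 1.90*e2


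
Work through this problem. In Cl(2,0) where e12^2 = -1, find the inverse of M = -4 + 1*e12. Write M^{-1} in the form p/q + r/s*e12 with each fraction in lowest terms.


M = -4 + 1*e12, where e12^2 = -1.
Since M commutes with its reverse ~M = a - b*e12, M * ~M = a^2 - b^2*e12^2 = a^2 + b^2.
So M^{-1} = ~M / (a^2 + b^2) = (a - b*e12)/(a^2 + b^2).
a^2 + b^2 = 16 + 1 = 17
Scalar part = -4/17 = -4/17
Bivector coeff = -1/17 = -1/17
M^{-1} = -4/17 - 1/17*e12


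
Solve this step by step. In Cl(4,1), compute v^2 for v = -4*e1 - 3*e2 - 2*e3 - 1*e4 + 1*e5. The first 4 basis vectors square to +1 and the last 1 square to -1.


v^2 = sum of c_i^2 * e_i^2
Positive signature terms (e_i^2 = +1): (-4)^2 + (-3)^2 + (-2)^2 + (-1)^2 = 30
Negative signature terms (e_j^2 = -1): 1^2 = 1
v^2 = 30 - 1 = 29


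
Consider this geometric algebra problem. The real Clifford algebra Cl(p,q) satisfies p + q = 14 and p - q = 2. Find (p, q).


We need p + q = 14 and p - q = 2.
Adding: 2p = 14 + 2 = 16, so p = 8.
Then q = 14 - 8 = 6.
(p, q) = (8, 6)


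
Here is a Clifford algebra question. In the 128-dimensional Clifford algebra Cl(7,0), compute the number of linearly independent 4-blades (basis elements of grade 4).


Number of grade-k basis blades in Cl(p,q) with n = p + q is C(n, k).
n = 7 + 0 = 7
C(7, 4) = 7! / (4! * 3!)
= 5040 / (24 * 6)
= 35


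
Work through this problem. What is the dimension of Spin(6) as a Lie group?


Spin(n) double-covers SO(n); both have Lie algebra so(n) of dimension n(n-1)/2.
n = 6
n(n-1) = 6 * 5 = 30
dim Spin(6) = 30/2 = 15


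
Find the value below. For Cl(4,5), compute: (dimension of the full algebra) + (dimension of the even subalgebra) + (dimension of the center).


n = 4 + 5 = 9
Total dim = 2^9 = 512
Even subalgebra dim = 2^8 = 256
n is odd, so center dim = 2
Sum = 512 + 256 + 2 = 770


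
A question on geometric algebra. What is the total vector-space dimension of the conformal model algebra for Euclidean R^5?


The conformal model of R^5 uses Cl(6,1): the 5 Euclidean generators plus two extra orthogonal generators e+ (e+^2 = +1) and e- (e-^2 = -1), from which the null vectors e0, einf are built.
Number of generators m = 5 + 2 = 7.
dim Cl(p,q) = 2^m = 2^7 = 128


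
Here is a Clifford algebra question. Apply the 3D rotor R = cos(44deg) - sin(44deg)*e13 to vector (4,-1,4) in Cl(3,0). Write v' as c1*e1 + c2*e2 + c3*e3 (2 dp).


Rotor R = cos(44deg) - sin(44deg)*e13
Rotation angle theta = 2 * 44 = 88 degrees in the e13 plane (e1 -> e3).
The component perpendicular to the plane (e2) is invariant: v'_2 = v2 = -1.00
cos(88deg) = 0.0349, sin(88deg) = 0.9994
v'_1 = v1*cos(theta) - v3*sin(theta) = 4*0.0349 - 4*0.9994 = -3.86
v'_3 = v1*sin(theta) + v3*cos(theta) = 4*0.9994 + 4*0.0349 = 4.14
v' = -3.86*e1 - 1.00*e2 + 4.14*e3


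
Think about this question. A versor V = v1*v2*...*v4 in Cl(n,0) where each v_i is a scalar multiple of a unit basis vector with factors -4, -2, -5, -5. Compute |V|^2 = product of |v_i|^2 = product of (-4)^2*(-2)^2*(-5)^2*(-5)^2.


Each vector v_i has |v_i|^2 = s_i^2
Squared scales: (-4)^2 = 16, (-2)^2 = 4, (-5)^2 = 25, (-5)^2 = 25
|V|^2 = 16 * 4 * 25 * 25
= 40000


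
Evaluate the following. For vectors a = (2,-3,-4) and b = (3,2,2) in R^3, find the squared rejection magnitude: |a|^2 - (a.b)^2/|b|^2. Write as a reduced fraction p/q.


|a|^2 = 2^2 + (-3)^2 + (-4)^2 = 29
|b|^2 = 3^2 + 2^2 + 2^2 = 17
a . b = 2*3 + (-3)*2 + (-4)*2 = -8
(a.b)^2 = (-8)^2 = 64
|rej|^2 = 29 - 64/17
= (493 - 64)/17
= 429/17
In lowest terms: 429/17


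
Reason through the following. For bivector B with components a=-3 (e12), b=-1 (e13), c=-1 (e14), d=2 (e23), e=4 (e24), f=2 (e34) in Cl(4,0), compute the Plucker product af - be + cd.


Plucker relation: af - be + cd
a*f = (-3)*2 = -6
b*e = (-1)*4 = -4
c*d = (-1)*2 = -2
af - be + cd = -6 - (-4) + (-2)
= -4


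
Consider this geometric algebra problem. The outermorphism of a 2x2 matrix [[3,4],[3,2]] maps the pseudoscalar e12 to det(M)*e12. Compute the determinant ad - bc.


The outermorphism of a linear map f sends e1^e2 to f(e1)^f(e2).
f(e1) = 3*e1 + 3*e2
f(e2) = 4*e1 + 2*e2
f(e1) ^ f(e2) = (3*e1 + 3*e2) ^ (4*e1 + 2*e2)
= 3*2*e12 + 3*4*e21
= (6 - 12)*e12
= -6*e12
Coefficient = -6


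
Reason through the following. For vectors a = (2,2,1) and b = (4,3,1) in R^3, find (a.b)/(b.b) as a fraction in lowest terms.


Projection coefficient = (a . b) / (b . b)
a . b = 2*4 + 2*3 + 1*1
= 8 + 6 + 1 = 15
b . b = 4^2 + 3^2 + 1^2
= 16 + 9 + 1 = 26
Coefficient = 15/26
In lowest terms: 15/26


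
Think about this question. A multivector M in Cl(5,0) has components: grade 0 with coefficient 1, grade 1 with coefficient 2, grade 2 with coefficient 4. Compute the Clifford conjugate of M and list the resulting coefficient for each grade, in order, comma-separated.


Clifford conjugate sign for grade k: (-1)^(k(k+1)/2)
Grade 0: (-1)^(0*1/2) = (-1)^0 = 1, coeff 1 -> 1
Grade 1: (-1)^(1*2/2) = (-1)^1 = -1, coeff 2 -> -2
Grade 2: (-1)^(2*3/2) = (-1)^3 = -1, coeff 4 -> -4
Conjugated coefficients: 1, -2, -4


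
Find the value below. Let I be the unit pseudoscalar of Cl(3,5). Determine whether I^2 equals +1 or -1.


The pseudoscalar I = e1...e_n (product of all n generators) of Cl(p,q) satisfies I^2 = (-1)^(q + n(n-1)/2).
p = 3, q = 5, n = p + q = 8
n(n-1)/2 = 8 * 7 / 2 = 28
Exponent = q + n(n-1)/2 = 5 + 28 = 33
I^2 = (-1)^33 = -1


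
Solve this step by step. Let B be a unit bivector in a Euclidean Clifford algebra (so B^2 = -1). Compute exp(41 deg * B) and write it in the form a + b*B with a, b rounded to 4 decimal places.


For a unit bivector B with B^2 = -1, the exponential series gives
e^(theta*B) = cos(theta) + sin(theta)*B (the GA analogue of Euler's formula).
theta = 41 degrees = 0.715585 rad
cos(41 deg) = 0.7547
sin(41 deg) = 0.6561
exp(theta*B) = 0.7547 + 0.6561*B


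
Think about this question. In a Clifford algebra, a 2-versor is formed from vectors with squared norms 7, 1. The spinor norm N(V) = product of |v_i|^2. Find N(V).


Spinor norm N(V) = |v1|^2 * |v2|^2 * ... * |v2|^2
= 7 * 1
Running product: 7, 7
N(V) = 7


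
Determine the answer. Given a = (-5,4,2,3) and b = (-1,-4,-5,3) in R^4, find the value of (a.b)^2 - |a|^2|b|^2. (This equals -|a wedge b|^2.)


a . b = (-5)*(-1) + 4*(-4) + 2*(-5) + 3*3
= 5 + (-16) + (-10) + 9 = -12
|a|^2 = (-5)^2 + 4^2 + 2^2 + 3^2 = 54
|b|^2 = (-1)^2 + (-4)^2 + (-5)^2 + 3^2 = 51
(a.b)^2 = (-12)^2 = 144
|a|^2 * |b|^2 = 54 * 51 = 2754
Result = 144 - 2754 = -2610


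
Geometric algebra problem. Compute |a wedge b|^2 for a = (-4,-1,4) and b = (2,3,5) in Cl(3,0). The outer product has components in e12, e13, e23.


a wedge b = (a1*b2 - a2*b1)*e12 + (a1*b3 - a3*b1)*e13 + (a2*b3 - a3*b2)*e23
e12 coeff: (-4)*3 - (-1)*2 = -12 - (-2) = -10
e13 coeff: (-4)*5 - 4*2 = -20 - 8 = -28
e23 coeff: (-1)*5 - 4*3 = -5 - 12 = -17
|a wedge b|^2 = (-10)^2 + (-28)^2 + (-17)^2
= 100 + 784 + 289
= 1173


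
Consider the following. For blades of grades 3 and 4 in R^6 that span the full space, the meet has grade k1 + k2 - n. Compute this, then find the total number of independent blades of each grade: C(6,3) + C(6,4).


Meet grade = grade(A) + grade(B) - n
= 3 + 4 - 6 = 1
C(6,3) = 20
C(6,4) = 15
dim_A + dim_B = 20 + 15 = 35


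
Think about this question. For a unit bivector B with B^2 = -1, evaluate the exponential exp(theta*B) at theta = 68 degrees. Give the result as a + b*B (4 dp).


For a unit bivector B with B^2 = -1, the exponential series gives
e^(theta*B) = cos(theta) + sin(theta)*B (the GA analogue of Euler's formula).
theta = 68 degrees = 1.186824 rad
cos(68 deg) = 0.3746
sin(68 deg) = 0.9272
exp(theta*B) = 0.3746 + 0.9272*B


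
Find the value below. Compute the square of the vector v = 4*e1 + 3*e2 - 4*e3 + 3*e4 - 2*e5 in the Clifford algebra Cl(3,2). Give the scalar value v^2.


v^2 = sum of c_i^2 * e_i^2
Positive signature terms (e_i^2 = +1): 4^2 + 3^2 + (-4)^2 = 41
Negative signature terms (e_j^2 = -1): 3^2 + (-2)^2 = 13
v^2 = 41 - 13 = 28


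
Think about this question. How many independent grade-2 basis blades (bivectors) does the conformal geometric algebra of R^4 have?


The conformal model of R^4 uses Cl(5,1) with m = 4 + 2 = 6 generators.
Number of grade-2 blades = C(m, 2) = C(6, 2)
= 6*5/2 = 15


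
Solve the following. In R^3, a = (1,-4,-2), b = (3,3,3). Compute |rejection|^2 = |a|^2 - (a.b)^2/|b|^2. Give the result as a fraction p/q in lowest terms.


|a|^2 = 1^2 + (-4)^2 + (-2)^2 = 21
|b|^2 = 3^2 + 3^2 + 3^2 = 27
a . b = 1*3 + (-4)*3 + (-2)*3 = -15
(a.b)^2 = (-15)^2 = 225
|rej|^2 = 21 - 225/27
= (567 - 225)/27
= 342/27
In lowest terms: 38/3


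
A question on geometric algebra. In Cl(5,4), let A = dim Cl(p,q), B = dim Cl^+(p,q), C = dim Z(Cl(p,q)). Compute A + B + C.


n = 5 + 4 = 9
Total dim = 2^9 = 512
Even subalgebra dim = 2^8 = 256
n is odd, so center dim = 2
Sum = 512 + 256 + 2 = 770


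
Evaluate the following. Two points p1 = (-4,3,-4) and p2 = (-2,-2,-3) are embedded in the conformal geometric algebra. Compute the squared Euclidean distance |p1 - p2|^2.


p1 - p2 = (-2, 5, -1)
|p1 - p2|^2 = (-2)^2 + 5^2 + (-1)^2
= 4 + 25 + 1
= 30


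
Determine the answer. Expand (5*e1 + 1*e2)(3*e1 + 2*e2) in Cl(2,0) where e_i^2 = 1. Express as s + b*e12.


Expand: (5*e1 + 1*e2)(3*e1 + 2*e2)
= 5*3*e1e1 + 5*2*e1e2 + 1*3*e2e1 + 1*2*e2e2
Using e1^2 = e2^2 = 1, e2e1 = -e1e2:
Scalar part s = 5*3 + 1*2 = 15 + 2 = 17
Bivector part b = 5*2 - 1*3 = 10 - 3 = 7
uv = 17 + 7*e12


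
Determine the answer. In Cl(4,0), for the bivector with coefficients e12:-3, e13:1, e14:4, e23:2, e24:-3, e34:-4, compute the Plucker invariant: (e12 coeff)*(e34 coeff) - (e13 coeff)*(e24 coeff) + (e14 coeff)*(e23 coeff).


Plucker relation: af - be + cd
a*f = (-3)*(-4) = 12
b*e = 1*(-3) = -3
c*d = 4*2 = 8
af - be + cd = 12 - (-3) + 8
= 23


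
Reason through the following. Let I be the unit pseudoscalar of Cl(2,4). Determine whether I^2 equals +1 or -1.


The pseudoscalar I = e1...e_n (product of all n generators) of Cl(p,q) satisfies I^2 = (-1)^(q + n(n-1)/2).
p = 2, q = 4, n = p + q = 6
n(n-1)/2 = 6 * 5 / 2 = 15
Exponent = q + n(n-1)/2 = 4 + 15 = 19
I^2 = (-1)^19 = -1


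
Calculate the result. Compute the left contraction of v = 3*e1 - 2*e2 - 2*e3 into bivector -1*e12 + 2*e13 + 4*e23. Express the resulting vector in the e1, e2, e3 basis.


Left contraction v _| B = <vB>_1 (grade-1 part of the geometric product vB).
Using e1_|e12 = e2, e2_|e12 = -e1, e1_|e13 = e3, e3_|e13 = -e1, e2_|e23 = e3, e3_|e23 = -e2:
e1 coeff: -v2*b12 - v3*b13 = -(-2)*(-1) - (-2)*(2) = 2
e2 coeff: v1*b12 - v3*b23 = (3)*(-1) - (-2)*(4) = 5
e3 coeff: v1*b13 + v2*b23 = (3)*(2) + (-2)*(4) = -2
v _| B = 2*e1 + 5*e2 - 2*e3


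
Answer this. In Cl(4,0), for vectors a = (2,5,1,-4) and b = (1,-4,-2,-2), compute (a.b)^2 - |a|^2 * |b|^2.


a . b = 2*1 + 5*(-4) + 1*(-2) + (-4)*(-2)
= 2 + (-20) + (-2) + 8 = -12
|a|^2 = 2^2 + 5^2 + 1^2 + (-4)^2 = 46
|b|^2 = 1^2 + (-4)^2 + (-2)^2 + (-2)^2 = 25
(a.b)^2 = (-12)^2 = 144
|a|^2 * |b|^2 = 46 * 25 = 1150
Result = 144 - 1150 = -1006


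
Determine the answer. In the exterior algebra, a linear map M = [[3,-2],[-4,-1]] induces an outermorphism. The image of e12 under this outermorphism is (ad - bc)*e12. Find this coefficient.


The outermorphism of a linear map f sends e1^e2 to f(e1)^f(e2).
f(e1) = 3*e1 - 4*e2
f(e2) = -2*e1 - 1*e2
f(e1) ^ f(e2) = (3*e1 - 4*e2) ^ (-2*e1 - 1*e2)
= 3*(-1)*e12 + (-4)*(-2)*e21
= (-3 - 8)*e12
= -11*e12
Coefficient = -11


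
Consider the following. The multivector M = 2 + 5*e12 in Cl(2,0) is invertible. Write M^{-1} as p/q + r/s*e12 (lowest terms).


M = 2 + 5*e12, where e12^2 = -1.
Since M commutes with its reverse ~M = a - b*e12, M * ~M = a^2 - b^2*e12^2 = a^2 + b^2.
So M^{-1} = ~M / (a^2 + b^2) = (a - b*e12)/(a^2 + b^2).
a^2 + b^2 = 4 + 25 = 29
Scalar part = 2/29 = 2/29
Bivector coeff = -5/29 = -5/29
M^{-1} = 2/29 - 5/29*e12


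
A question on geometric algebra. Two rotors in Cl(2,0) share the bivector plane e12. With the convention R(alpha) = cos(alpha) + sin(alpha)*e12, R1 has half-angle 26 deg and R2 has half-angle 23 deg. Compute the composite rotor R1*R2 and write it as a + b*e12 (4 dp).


Same-plane rotors commute and their half-angles add:
R1*R2 = cos(a1 + a2) + sin(a1 + a2)*e12.
a1 + a2 = 26 + 23 = 49 deg
cos(49 deg) = 0.6561
sin(49 deg) = 0.7547
R1*R2 = 0.6561 + 0.7547*e12


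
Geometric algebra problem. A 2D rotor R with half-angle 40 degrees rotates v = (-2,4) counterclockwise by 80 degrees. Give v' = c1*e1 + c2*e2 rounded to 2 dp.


Rotor R = cos(40deg) - sin(40deg)*e12
Rotation angle theta = 2 * 40 = 80 degrees
v' = R*v*~R rotates v by theta.
cos(80deg) = 0.1736, sin(80deg) = 0.9848
v'_1 = -2*cos(80deg) - 4*sin(80deg)
= -2*0.1736 - 4*0.9848
= -4.29
v'_2 = -2*sin(80deg) + 4*cos(80deg)
= -2*0.9848 + 4*0.1736
= -1.28
v' = -4.29*e1 - 1.28*e2
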